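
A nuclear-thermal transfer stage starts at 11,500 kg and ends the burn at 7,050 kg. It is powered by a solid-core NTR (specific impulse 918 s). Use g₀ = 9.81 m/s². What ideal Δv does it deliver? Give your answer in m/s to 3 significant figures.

Δv ≈ 4410 m/s

v_e = Isp · g₀ = 918 × 9.81 = 9005.6 m/s.
Using Δv = v_e ln(m₀/m_f): Δv = v_e · ln(m₀/m_f) = 9005.6 × ln(1.631) = 9005.6 × 0.4893 ≈ 4406.6 m/s.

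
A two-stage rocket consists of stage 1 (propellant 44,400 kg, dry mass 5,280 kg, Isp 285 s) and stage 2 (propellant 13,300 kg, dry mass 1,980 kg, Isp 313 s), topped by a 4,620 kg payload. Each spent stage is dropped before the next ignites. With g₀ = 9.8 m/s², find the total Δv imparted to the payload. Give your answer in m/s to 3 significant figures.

Ignition mass of stage 1 = 44,400+5,280 + 13,300+1,980 + 4,620 = 69,580 kg.
Stage 1: m₀ = 69,580 kg, m_f = 69,580 − 44,400 = 25,180 kg; Δv = 285×9.8×ln(2.763) = 2793.0×1.0164 ≈ 2839 m/s.
Stage 2: m₀ = 19,900 kg, m_f = 19,900 − 13,300 = 6,600 kg; Δv = 313×9.8×ln(3.015) = 3067.4×1.1037 ≈ 3385 m/s.
Total Δv = 2839 + 3385 = 6224 m/s.

Δv ≈ 6220 m/s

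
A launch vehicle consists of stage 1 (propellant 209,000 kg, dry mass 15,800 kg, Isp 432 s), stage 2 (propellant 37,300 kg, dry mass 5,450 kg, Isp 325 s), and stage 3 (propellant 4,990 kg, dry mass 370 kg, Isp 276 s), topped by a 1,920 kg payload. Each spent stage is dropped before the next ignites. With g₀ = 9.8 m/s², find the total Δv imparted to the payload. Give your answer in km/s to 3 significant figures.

Δv ≈ 13.5 km/s

Ignition mass of stage 1 = 209,000+15,800 + 37,300+5,450 + 4,990+370 + 1,920 = 274,830 kg.
Stage 1: m₀ = 274,830 kg, m_f = 274,830 − 209,000 = 65,830 kg; Δv = 432×9.8×ln(4.175) = 4233.6×1.4291 ≈ 6050 m/s.
Stage 2: m₀ = 50,030 kg, m_f = 50,030 − 37,300 = 12,730 kg; Δv = 325×9.8×ln(3.93) = 3185.0×1.3687 ≈ 4359 m/s.
Stage 3: m₀ = 7,280 kg, m_f = 7,280 − 4,990 = 2,290 kg; Δv = 276×9.8×ln(3.179) = 2704.8×1.1566 ≈ 3128 m/s.
Total Δv = 6050 + 4359 + 3128 = 13537 m/s.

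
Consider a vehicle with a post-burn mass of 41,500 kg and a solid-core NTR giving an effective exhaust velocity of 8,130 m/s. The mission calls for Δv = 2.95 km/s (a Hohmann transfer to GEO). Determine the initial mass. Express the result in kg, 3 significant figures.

m₀/m_f = exp(Δv / v_e) = exp(2950 / 8130.0) = exp(0.3629) = 1.4374.
m₀ = m_f × 1.4374 = 41,500 × 1.4374 = 59,652.1 kg.

initial mass ≈ 59700 kg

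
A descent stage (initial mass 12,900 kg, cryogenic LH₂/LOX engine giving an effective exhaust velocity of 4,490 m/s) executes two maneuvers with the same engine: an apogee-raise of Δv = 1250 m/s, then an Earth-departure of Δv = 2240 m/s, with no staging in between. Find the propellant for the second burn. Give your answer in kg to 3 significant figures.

propellant for the second burn ≈ 3840 kg

After the first burn: m = 12900 × exp(−1250/4490.0) = 12900 × 0.75700 = 9,765.3 kg.
After the second burn: m = 9,765.3 × exp(−2240/4490.0) = 9,765.3 × 0.60721 = 5,929.59 kg.
Second-burn propellant = 9,765.3 − 5,929.59 = 3,835.71 kg.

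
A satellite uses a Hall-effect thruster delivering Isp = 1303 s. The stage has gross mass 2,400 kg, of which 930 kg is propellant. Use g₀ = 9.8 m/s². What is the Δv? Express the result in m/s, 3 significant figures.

v_e = Isp · g₀ = 1303 × 9.8 = 12769.4 m/s.
m_f = m₀ − m_prop = 2,400 − 930 = 1,470 kg.
Using Δv = v_e ln(m₀/m_f): Δv = v_e · ln(m₀/m_f) = 12769.4 × ln(1.633) = 12769.4 × 0.4902 ≈ 6259.6 m/s.

Δv ≈ 6260 m/s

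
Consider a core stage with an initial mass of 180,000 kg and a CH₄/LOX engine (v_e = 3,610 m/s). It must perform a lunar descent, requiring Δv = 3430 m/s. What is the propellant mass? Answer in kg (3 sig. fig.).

Using Δv = v_e ln(m₀/m_f): m₀/m_f = exp(Δv / v_e) = exp(3430 / 3610.0) = exp(0.9501) = 2.5861.
m_f = 180,000 / 2.5861 = 69,602.9 kg, so propellant = m₀ − m_f = 180,000 − 69,602.9 = 110,397.1 kg.

propellant mass ≈ 110000 kg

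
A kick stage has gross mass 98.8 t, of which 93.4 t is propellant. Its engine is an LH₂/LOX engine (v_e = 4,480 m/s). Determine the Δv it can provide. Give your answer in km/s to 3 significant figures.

Δv ≈ 13.0 km/s

m_f = m₀ − m_prop = 98.8 − 93.4 = 5.4 t.
Δv = v_e · ln(m₀/m_f) = 4480.0 × ln(18.3) = 4480.0 × 2.9067 ≈ 13022.0 m/s.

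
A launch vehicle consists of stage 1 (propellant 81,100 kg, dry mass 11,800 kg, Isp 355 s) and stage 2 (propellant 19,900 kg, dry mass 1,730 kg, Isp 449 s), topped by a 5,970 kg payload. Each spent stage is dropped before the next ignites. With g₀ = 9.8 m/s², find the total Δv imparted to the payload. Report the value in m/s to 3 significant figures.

Δv ≈ 9510 m/s

Ignition mass of stage 1 = 81,100+11,800 + 19,900+1,730 + 5,970 = 120,500 kg.
Stage 1: m₀ = 120,500 kg, m_f = 120,500 − 81,100 = 39,400 kg; Δv = 355×9.8×ln(3.058) = 3479.0×1.1179 ≈ 3889 m/s.
Stage 2: m₀ = 27,600 kg, m_f = 27,600 − 19,900 = 7,700 kg; Δv = 449×9.8×ln(3.584) = 4400.2×1.2766 ≈ 5617 m/s.
Total Δv = 3889 + 5617 = 9506 m/s.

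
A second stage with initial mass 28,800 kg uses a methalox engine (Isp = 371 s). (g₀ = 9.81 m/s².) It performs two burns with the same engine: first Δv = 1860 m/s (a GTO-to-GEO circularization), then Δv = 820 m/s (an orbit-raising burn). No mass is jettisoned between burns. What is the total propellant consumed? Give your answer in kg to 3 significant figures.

total propellant consumed ≈ 15000 kg

v_e = Isp · g₀ = 371 × 9.81 = 3639.5 m/s.
After the first burn: m = 28800 × exp(−1860/3639.5) = 28800 × 0.59986 = 17,276 kg.
After the second burn: m = 17,276 × exp(−820/3639.5) = 17,276 × 0.79827 = 13,790.9 kg.
Total propellant = m₀ − m_final = 28800 − 13,790.9 = 15,009.1 kg.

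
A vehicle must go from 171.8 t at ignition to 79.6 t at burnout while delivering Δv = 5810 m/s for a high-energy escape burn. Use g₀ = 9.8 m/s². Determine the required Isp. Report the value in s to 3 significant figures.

Isp ≈ 771 s

ln(m₀/m_f) = ln(171800/79600) = ln(2.158) = 0.7693.
v_e = Δv / ln(m₀/m_f) = 5810 / 0.7693 = 7552.2 m/s.
Isp = v_e / g₀ = 7552.2 / 9.8 = 770.6 s.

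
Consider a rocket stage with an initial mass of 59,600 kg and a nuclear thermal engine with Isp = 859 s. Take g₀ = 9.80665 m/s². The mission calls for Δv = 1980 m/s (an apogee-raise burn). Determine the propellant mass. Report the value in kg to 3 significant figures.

propellant mass ≈ 12500 kg

v_e = Isp · g₀ = 859 × 9.80665 = 8423.9 m/s.
By the Tsiolkovsky rocket equation, m₀/m_f = exp(Δv / v_e) = exp(1980 / 8423.9) = exp(0.2350) = 1.2650.
m_f = 59,600 / 1.2650 = 47,114.6 kg, so propellant = m₀ − m_f = 59,600 − 47,114.6 = 12,485.4 kg.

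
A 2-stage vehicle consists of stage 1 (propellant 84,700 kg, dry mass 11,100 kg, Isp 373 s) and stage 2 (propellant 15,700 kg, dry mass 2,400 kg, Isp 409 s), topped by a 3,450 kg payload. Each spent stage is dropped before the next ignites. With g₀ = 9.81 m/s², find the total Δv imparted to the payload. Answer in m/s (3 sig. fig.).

Ignition mass of stage 1 = 84,700+11,100 + 15,700+2,400 + 3,450 = 117,350 kg.
Stage 1: m₀ = 117,350 kg, m_f = 117,350 − 84,700 = 32,650 kg; Δv = 373×9.81×ln(3.594) = 3659.1×1.2793 ≈ 4681 m/s.
Stage 2: m₀ = 21,550 kg, m_f = 21,550 − 15,700 = 5,850 kg; Δv = 409×9.81×ln(3.684) = 4012.3×1.3039 ≈ 5232 m/s.
Total Δv = 4681 + 5232 = 9913 m/s.

Δv ≈ 9910 m/s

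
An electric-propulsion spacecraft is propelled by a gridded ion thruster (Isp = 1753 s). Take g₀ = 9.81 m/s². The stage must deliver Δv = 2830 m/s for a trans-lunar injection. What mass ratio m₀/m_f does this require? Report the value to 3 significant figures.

mass ratio ≈ 1.18

v_e = Isp · g₀ = 1753 × 9.81 = 17196.9 m/s.
From the ideal rocket equation, m₀/m_f = exp(Δv / v_e) = exp(2830 / 17196.9) = exp(0.1646) = 1.1789.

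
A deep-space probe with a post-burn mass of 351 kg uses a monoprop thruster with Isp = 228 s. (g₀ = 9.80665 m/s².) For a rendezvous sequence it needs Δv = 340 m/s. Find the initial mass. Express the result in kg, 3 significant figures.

v_e = Isp · g₀ = 228 × 9.80665 = 2235.9 m/s.
Using Δv = v_e ln(m₀/m_f): m₀/m_f = exp(Δv / v_e) = exp(340 / 2235.9) = exp(0.1521) = 1.1642.
m₀ = m_f × 1.1642 = 351 × 1.1642 = 408.634 kg.

initial mass ≈ 409 kg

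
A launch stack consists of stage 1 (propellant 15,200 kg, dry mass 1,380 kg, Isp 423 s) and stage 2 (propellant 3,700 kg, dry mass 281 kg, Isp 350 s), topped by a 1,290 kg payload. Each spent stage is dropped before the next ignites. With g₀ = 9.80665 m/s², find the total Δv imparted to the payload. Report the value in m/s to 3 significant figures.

Ignition mass of stage 1 = 15,200+1,380 + 3,700+281 + 1,290 = 21,851 kg.
Stage 1: m₀ = 21,851 kg, m_f = 21,851 − 15,200 = 6,651 kg; Δv = 423×9.80665×ln(3.285) = 4148.2×1.1895 ≈ 4934 m/s.
Stage 2: m₀ = 5,271 kg, m_f = 5,271 − 3,700 = 1,571 kg; Δv = 350×9.80665×ln(3.355) = 3432.3×1.2105 ≈ 4155 m/s.
Total Δv = 4934 + 4155 = 9089 m/s.

Δv ≈ 9090 m/s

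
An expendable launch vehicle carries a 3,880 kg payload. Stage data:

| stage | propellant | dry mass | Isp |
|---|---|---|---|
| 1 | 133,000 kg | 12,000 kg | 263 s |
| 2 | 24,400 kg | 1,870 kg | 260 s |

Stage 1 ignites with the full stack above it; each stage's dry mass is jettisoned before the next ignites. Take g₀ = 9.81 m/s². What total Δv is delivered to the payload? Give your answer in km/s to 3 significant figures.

Ignition mass of stage 1 = 133,000+12,000 + 24,400+1,870 + 3,880 = 175,150 kg.
Stage 1: m₀ = 175,150 kg, m_f = 175,150 − 133,000 = 42,150 kg; Δv = 263×9.81×ln(4.155) = 2580.0×1.4244 ≈ 3675 m/s.
Stage 2: m₀ = 30,150 kg, m_f = 30,150 − 24,400 = 5,750 kg; Δv = 260×9.81×ln(5.243) = 2550.6×1.6570 ≈ 4226 m/s.
Total Δv = 3675 + 4226 = 7901 m/s.

Δv ≈ 7.90 km/s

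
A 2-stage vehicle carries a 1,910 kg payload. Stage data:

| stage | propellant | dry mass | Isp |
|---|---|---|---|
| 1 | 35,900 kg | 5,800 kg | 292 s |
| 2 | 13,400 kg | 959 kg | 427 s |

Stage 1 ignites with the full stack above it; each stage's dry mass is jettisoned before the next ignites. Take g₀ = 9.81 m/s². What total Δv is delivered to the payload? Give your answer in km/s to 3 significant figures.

Ignition mass of stage 1 = 35,900+5,800 + 13,400+959 + 1,910 = 57,969 kg.
Stage 1: m₀ = 57,969 kg, m_f = 57,969 − 35,900 = 22,069 kg; Δv = 292×9.81×ln(2.627) = 2864.5×0.9657 ≈ 2766 m/s.
Stage 2: m₀ = 16,269 kg, m_f = 16,269 − 13,400 = 2,869 kg; Δv = 427×9.81×ln(5.671) = 4188.9×1.7353 ≈ 7269 m/s.
Total Δv = 2766 + 7269 = 10035 m/s.

Δv ≈ 10.0 km/s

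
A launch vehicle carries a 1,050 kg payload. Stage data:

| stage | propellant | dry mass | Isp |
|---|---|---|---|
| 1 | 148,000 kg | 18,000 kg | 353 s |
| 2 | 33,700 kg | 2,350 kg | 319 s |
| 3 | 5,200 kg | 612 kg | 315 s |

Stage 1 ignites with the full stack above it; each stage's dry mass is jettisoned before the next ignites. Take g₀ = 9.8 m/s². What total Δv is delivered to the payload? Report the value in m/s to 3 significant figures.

Δv ≈ 13500 m/s

Ignition mass of stage 1 = 148,000+18,000 + 33,700+2,350 + 5,200+612 + 1,050 = 208,912 kg.
Stage 1: m₀ = 208,912 kg, m_f = 208,912 − 148,000 = 60,912 kg; Δv = 353×9.8×ln(3.43) = 3459.4×1.2325 ≈ 4264 m/s.
Stage 2: m₀ = 42,912 kg, m_f = 42,912 − 33,700 = 9,212 kg; Δv = 319×9.8×ln(4.658) = 3126.2×1.5386 ≈ 4810 m/s.
Stage 3: m₀ = 6,862 kg, m_f = 6,862 − 5,200 = 1,662 kg; Δv = 315×9.8×ln(4.129) = 3087.0×1.4180 ≈ 4377 m/s.
Total Δv = 4264 + 4810 + 4377 = 13451 m/s.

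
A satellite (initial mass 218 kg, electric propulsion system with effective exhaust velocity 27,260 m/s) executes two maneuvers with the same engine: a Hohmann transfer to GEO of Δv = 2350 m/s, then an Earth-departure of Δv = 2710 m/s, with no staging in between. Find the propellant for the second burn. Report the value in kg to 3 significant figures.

After the first burn: m = 218 × exp(−2350/27260.0) = 218 × 0.91740 = 199.993 kg.
After the second burn: m = 199.993 × exp(−2710/27260.0) = 199.993 × 0.90537 = 181.068 kg.
Second-burn propellant = 199.993 − 181.068 = 18.925 kg.

propellant for the second burn ≈ 18.9 kg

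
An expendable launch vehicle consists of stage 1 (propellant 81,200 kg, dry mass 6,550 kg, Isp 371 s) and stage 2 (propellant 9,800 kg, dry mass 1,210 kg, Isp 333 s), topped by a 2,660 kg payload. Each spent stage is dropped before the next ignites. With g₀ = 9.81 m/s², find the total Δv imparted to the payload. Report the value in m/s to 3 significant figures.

Ignition mass of stage 1 = 81,200+6,550 + 9,800+1,210 + 2,660 = 101,420 kg.
Stage 1: m₀ = 101,420 kg, m_f = 101,420 − 81,200 = 20,220 kg; Δv = 371×9.81×ln(5.016) = 3639.5×1.6126 ≈ 5869 m/s.
Stage 2: m₀ = 13,670 kg, m_f = 13,670 − 9,800 = 3,870 kg; Δv = 333×9.81×ln(3.532) = 3266.7×1.2619 ≈ 4122 m/s.
Total Δv = 5869 + 4122 = 9991 m/s.

Δv ≈ 9990 m/s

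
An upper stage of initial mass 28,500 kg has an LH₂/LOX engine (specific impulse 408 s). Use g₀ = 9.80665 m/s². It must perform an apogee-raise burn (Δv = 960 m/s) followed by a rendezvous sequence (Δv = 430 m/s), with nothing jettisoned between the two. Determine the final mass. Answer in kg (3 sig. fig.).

final mass ≈ 20100 kg

v_e = Isp · g₀ = 408 × 9.80665 = 4001.1 m/s.
After the first burn: m = 28500 × exp(−960/4001.1) = 28500 × 0.78668 = 22,420.4 kg.
After the second burn: m = 22,420.4 × exp(−430/4001.1) = 22,420.4 × 0.89810 = 20,135.8 kg.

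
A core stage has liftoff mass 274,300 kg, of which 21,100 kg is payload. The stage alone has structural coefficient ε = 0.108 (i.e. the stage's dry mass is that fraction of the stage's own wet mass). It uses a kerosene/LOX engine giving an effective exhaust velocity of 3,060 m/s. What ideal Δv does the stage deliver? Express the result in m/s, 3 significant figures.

Stage wet mass = m₀ − payload = 274,300 − 21,100 = 253,200 kg.
Stage dry mass = ε × stage wet mass = 0.108 × 253,200 = 27,345.6 kg.
Burnout mass m_f = stage dry + payload = 27,345.6 + 21,100 = 48,445.6 kg.
From the ideal rocket equation, Δv = v_e · ln(274,300/48,445.6) = 3060.0 × ln(5.662) = 3060.0 × 1.7338 ≈ 5305 m/s.

Δv ≈ 5310 m/s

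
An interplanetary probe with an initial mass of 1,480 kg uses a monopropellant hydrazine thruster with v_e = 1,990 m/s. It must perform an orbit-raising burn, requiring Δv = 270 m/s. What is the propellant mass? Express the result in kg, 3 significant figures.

m₀/m_f = exp(Δv / v_e) = exp(270 / 1990.0) = exp(0.1357) = 1.1453.
m_f = 1,480 / 1.1453 = 1,292.24 kg, so propellant = m₀ − m_f = 1,480 − 1,292.24 = 187.76 kg.

propellant mass ≈ 188 kg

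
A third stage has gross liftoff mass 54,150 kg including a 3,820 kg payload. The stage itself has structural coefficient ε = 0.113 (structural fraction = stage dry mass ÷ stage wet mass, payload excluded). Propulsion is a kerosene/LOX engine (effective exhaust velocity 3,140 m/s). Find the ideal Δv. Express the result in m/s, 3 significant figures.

Stage wet mass = m₀ − payload = 54,150 − 3,820 = 50,330 kg.
Stage dry mass = ε × stage wet mass = 0.113 × 50,330 = 5,687.29 kg.
Burnout mass m_f = stage dry + payload = 5,687.29 + 3,820 = 9,507.29 kg.
Using Δv = v_e ln(m₀/m_f): Δv = v_e · ln(54,150/9,507.29) = 3140.0 × ln(5.696) = 3140.0 × 1.7397 ≈ 5463 m/s.

Δv ≈ 5460 m/s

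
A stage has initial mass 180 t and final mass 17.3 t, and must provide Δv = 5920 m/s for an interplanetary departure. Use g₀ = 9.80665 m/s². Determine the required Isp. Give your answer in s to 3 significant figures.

Isp ≈ 258 s

ln(m₀/m_f) = ln(180000/17300) = ln(10.4) = 2.3423.
v_e = Δv / ln(m₀/m_f) = 5920 / 2.3423 = 2527.5 m/s.
Isp = v_e / g₀ = 2527.5 / 9.80665 = 257.7 s.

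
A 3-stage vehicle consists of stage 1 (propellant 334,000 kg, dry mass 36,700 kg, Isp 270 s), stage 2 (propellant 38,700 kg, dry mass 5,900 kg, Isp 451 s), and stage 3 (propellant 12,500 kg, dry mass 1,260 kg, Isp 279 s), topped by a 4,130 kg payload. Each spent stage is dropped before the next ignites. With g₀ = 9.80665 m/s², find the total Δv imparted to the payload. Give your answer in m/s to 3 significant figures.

Δv ≈ 11500 m/s

Ignition mass of stage 1 = 334,000+36,700 + 38,700+5,900 + 12,500+1,260 + 4,130 = 433,190 kg.
Stage 1: m₀ = 433,190 kg, m_f = 433,190 − 334,000 = 99,190 kg; Δv = 270×9.80665×ln(4.367) = 2647.8×1.4741 ≈ 3903 m/s.
Stage 2: m₀ = 62,490 kg, m_f = 62,490 − 38,700 = 23,790 kg; Δv = 451×9.80665×ln(2.627) = 4422.8×0.9657 ≈ 4271 m/s.
Stage 3: m₀ = 17,890 kg, m_f = 17,890 − 12,500 = 5,390 kg; Δv = 279×9.80665×ln(3.319) = 2736.1×1.1997 ≈ 3282 m/s.
Total Δv = 3903 + 4271 + 3282 = 11456 m/s.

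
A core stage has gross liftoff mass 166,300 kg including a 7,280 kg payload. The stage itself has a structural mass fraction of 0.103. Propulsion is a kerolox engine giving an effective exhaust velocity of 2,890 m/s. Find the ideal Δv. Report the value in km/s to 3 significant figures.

Δv ≈ 5.64 km/s

Stage wet mass = m₀ − payload = 166,300 − 7,280 = 159,020 kg.
Stage dry mass = ε × stage wet mass = 0.103 × 159,020 = 16,379.1 kg.
Burnout mass m_f = stage dry + payload = 16,379.1 + 7,280 = 23,659.1 kg.
Δv = v_e · ln(166,300/23,659.1) = 2890.0 × ln(7.029) = 2890.0 × 1.9500 ≈ 5636 m/s.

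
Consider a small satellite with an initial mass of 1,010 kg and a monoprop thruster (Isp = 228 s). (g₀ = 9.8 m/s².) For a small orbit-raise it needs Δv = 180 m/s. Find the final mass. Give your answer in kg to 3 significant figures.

final mass ≈ 932 kg

v_e = Isp · g₀ = 228 × 9.8 = 2234.4 m/s.
m₀/m_f = exp(Δv / v_e) = exp(180 / 2234.4) = exp(0.0806) = 1.0839.
m_f = m₀ / 1.0839 = 1,010 / 1.0839 = 931.82 kg.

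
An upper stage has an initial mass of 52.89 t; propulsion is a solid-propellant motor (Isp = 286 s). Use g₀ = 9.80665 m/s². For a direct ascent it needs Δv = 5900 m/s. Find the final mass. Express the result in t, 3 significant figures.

final mass ≈ 6.45 t

v_e = Isp · g₀ = 286 × 9.80665 = 2804.7 m/s.
m₀/m_f = exp(Δv / v_e) = exp(5900 / 2804.7) = exp(2.1036) = 8.1957.
m_f = m₀ / 8.1957 = 52.89 / 8.1957 = 6.45338 t.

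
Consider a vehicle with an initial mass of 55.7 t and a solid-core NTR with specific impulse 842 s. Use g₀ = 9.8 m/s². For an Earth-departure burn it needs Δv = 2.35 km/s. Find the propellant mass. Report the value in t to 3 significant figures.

v_e = Isp · g₀ = 842 × 9.8 = 8251.6 m/s.
Using Δv = v_e ln(m₀/m_f): m₀/m_f = exp(Δv / v_e) = exp(2350 / 8251.6) = exp(0.2848) = 1.3295.
m_f = 55.7 / 1.3295 = 41.8954 t, so propellant = m₀ − m_f = 55.7 − 41.8954 = 13.8046 t.

propellant mass ≈ 13.8 t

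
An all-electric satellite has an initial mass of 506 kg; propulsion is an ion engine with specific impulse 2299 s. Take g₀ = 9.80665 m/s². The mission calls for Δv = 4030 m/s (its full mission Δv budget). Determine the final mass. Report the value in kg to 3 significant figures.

v_e = Isp · g₀ = 2299 × 9.80665 = 22545.5 m/s.
From the ideal rocket equation, m₀/m_f = exp(Δv / v_e) = exp(4030 / 22545.5) = exp(0.1787) = 1.1957.
m_f = m₀ / 1.1957 = 506 / 1.1957 = 423.183 kg.

final mass ≈ 423 kg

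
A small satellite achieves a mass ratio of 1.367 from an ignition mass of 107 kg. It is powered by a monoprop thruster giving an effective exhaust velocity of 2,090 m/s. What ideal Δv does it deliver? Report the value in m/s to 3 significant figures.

From the ideal rocket equation, Δv = v_e · ln(1.367) = 2090.0 × 0.3126 ≈ 653.4 m/s.

Δv ≈ 653 m/s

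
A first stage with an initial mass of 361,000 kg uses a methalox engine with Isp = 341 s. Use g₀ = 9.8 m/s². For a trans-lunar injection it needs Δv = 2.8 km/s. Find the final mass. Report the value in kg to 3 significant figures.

v_e = Isp · g₀ = 341 × 9.8 = 3341.8 m/s.
m₀/m_f = exp(Δv / v_e) = exp(2800 / 3341.8) = exp(0.8379) = 2.3114.
m_f = m₀ / 2.3114 = 361,000 / 2.3114 = 156,182 kg.

final mass ≈ 156000 kg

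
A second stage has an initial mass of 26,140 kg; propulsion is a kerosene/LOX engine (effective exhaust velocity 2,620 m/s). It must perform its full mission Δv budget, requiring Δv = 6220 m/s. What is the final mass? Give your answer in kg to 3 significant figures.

final mass ≈ 2430 kg

m₀/m_f = exp(Δv / v_e) = exp(6220 / 2620.0) = exp(2.3740) = 10.7408.
m_f = m₀ / 10.7408 = 26,140 / 10.7408 = 2,433.71 kg.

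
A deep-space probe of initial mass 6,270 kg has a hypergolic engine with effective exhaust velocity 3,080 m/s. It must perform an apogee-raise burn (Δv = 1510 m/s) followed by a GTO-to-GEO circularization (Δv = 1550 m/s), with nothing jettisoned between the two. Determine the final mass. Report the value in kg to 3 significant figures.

final mass ≈ 2320 kg

After the first burn: m = 6270 × exp(−1510/3080.0) = 6270 × 0.61247 = 3,840.19 kg.
After the second burn: m = 3,840.19 × exp(−1550/3080.0) = 3,840.19 × 0.60456 = 2,321.63 kg.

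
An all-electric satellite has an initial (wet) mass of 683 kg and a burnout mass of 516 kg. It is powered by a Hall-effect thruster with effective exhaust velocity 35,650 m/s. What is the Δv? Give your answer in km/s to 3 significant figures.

Δv ≈ 10.0 km/s

Rocket equation: Δv = v_e · ln(m₀/m_f) = 35650.0 × ln(1.324) = 35650.0 × 0.2804 ≈ 9995.8 m/s.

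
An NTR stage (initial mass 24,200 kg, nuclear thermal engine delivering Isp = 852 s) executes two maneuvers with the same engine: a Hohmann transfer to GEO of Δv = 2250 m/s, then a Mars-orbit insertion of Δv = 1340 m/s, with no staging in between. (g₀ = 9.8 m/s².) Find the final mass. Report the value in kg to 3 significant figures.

v_e = Isp · g₀ = 852 × 9.8 = 8349.6 m/s.
After the first burn: m = 24200 × exp(−2250/8349.6) = 24200 × 0.76378 = 18,483.5 kg.
After the second burn: m = 18,483.5 × exp(−1340/8349.6) = 18,483.5 × 0.85173 = 15,743 kg.

final mass ≈ 15700 kg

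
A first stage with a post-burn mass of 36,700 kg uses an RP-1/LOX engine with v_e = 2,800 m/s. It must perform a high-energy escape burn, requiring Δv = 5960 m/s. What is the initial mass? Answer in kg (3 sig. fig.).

initial mass ≈ 308000 kg

From the ideal rocket equation, m₀/m_f = exp(Δv / v_e) = exp(5960 / 2800.0) = exp(2.1286) = 8.4029.
m₀ = m_f × 8.4029 = 36,700 × 8.4029 = 308,386 kg.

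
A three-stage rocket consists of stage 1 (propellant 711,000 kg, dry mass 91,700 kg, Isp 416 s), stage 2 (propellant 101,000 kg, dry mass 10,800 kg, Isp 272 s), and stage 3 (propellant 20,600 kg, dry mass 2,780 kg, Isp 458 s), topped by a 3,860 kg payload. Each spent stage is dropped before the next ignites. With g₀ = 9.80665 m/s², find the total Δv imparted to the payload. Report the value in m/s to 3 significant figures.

Δv ≈ 15500 m/s

Ignition mass of stage 1 = 711,000+91,700 + 101,000+10,800 + 20,600+2,780 + 3,860 = 941,740 kg.
Stage 1: m₀ = 941,740 kg, m_f = 941,740 − 711,000 = 230,740 kg; Δv = 416×9.80665×ln(4.081) = 4079.6×1.4064 ≈ 5738 m/s.
Stage 2: m₀ = 139,040 kg, m_f = 139,040 − 101,000 = 38,040 kg; Δv = 272×9.80665×ln(3.655) = 2667.4×1.2961 ≈ 3457 m/s.
Stage 3: m₀ = 27,240 kg, m_f = 27,240 − 20,600 = 6,640 kg; Δv = 458×9.80665×ln(4.102) = 4491.4×1.4116 ≈ 6340 m/s.
Total Δv = 5738 + 3457 + 6340 = 15535 m/s.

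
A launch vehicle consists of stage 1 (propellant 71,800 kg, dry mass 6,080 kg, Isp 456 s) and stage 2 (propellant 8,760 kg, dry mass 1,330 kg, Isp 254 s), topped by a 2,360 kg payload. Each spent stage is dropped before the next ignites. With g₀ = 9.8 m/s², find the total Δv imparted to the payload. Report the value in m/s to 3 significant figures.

Ignition mass of stage 1 = 71,800+6,080 + 8,760+1,330 + 2,360 = 90,330 kg.
Stage 1: m₀ = 90,330 kg, m_f = 90,330 − 71,800 = 18,530 kg; Δv = 456×9.8×ln(4.875) = 4468.8×1.5841 ≈ 7079 m/s.
Stage 2: m₀ = 12,450 kg, m_f = 12,450 − 8,760 = 3,690 kg; Δv = 254×9.8×ln(3.374) = 2489.2×1.2161 ≈ 3027 m/s.
Total Δv = 7079 + 3027 = 10106 m/s.

Δv ≈ 10100 m/s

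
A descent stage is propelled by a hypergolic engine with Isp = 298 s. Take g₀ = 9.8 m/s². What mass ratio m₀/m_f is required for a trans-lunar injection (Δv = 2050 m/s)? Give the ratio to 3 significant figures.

v_e = Isp · g₀ = 298 × 9.8 = 2920.4 m/s.
m₀/m_f = exp(Δv / v_e) = exp(2050 / 2920.4) = exp(0.7020) = 2.0177.

mass ratio ≈ 2.02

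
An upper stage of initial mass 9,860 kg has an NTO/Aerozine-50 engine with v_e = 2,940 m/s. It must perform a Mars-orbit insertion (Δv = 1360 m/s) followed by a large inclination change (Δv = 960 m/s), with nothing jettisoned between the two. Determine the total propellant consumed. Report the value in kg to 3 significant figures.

total propellant consumed ≈ 5380 kg

After the first burn: m = 9860 × exp(−1360/2940.0) = 9860 × 0.62965 = 6,208.35 kg.
After the second burn: m = 6,208.35 × exp(−960/2940.0) = 6,208.35 × 0.72142 = 4,478.83 kg.
Total propellant = m₀ − m_final = 9860 − 4,478.83 = 5,381.17 kg.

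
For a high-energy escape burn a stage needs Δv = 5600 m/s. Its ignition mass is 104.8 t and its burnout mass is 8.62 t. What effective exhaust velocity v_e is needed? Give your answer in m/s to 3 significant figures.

v_e ≈ 2240 m/s

ln(m₀/m_f) = ln(104800/8620) = ln(12.16) = 2.4980.
By the Tsiolkovsky rocket equation, v_e = Δv / ln(m₀/m_f) = 5600 / 2.4980 = 2241.8 m/s.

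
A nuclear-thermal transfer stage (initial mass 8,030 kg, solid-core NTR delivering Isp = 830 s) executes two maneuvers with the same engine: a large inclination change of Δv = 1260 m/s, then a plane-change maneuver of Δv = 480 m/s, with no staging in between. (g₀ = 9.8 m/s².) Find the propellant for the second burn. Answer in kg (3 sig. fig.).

propellant for the second burn ≈ 394 kg

v_e = Isp · g₀ = 830 × 9.8 = 8134.0 m/s.
After the first burn: m = 8030 × exp(−1260/8134.0) = 8030 × 0.85650 = 6,877.7 kg.
After the second burn: m = 6,877.7 × exp(−480/8134.0) = 6,877.7 × 0.94270 = 6,483.61 kg.
Second-burn propellant = 6,877.7 − 6,483.61 = 394.09 kg.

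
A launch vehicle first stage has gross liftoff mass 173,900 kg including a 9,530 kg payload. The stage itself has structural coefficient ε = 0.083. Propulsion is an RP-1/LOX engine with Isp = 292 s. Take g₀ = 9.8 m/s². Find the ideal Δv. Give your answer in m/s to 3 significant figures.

Stage wet mass = m₀ − payload = 173,900 − 9,530 = 164,370 kg.
Stage dry mass = ε × stage wet mass = 0.083 × 164,370 = 13,642.7 kg.
Burnout mass m_f = stage dry + payload = 13,642.7 + 9,530 = 23,172.7 kg.
v_e = Isp · g₀ = 292 × 9.8 = 2861.6 m/s.
Rocket equation: Δv = v_e · ln(173,900/23,172.7) = 2861.6 × ln(7.505) = 2861.6 × 2.0155 ≈ 5768 m/s.

Δv ≈ 5770 m/s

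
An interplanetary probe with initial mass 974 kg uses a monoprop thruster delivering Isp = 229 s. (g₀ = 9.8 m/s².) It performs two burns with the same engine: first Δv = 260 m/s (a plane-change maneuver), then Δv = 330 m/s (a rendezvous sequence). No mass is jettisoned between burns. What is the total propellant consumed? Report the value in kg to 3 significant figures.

total propellant consumed ≈ 225 kg

v_e = Isp · g₀ = 229 × 9.8 = 2244.2 m/s.
After the first burn: m = 974 × exp(−260/2244.2) = 974 × 0.89061 = 867.454 kg.
After the second burn: m = 867.454 × exp(−330/2244.2) = 867.454 × 0.86325 = 748.83 kg.
Total propellant = m₀ − m_final = 974 − 748.83 = 225.17 kg.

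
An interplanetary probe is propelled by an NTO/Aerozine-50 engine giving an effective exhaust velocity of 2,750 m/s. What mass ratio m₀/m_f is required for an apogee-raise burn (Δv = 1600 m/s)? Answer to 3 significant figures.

mass ratio ≈ 1.79

Rocket equation: m₀/m_f = exp(Δv / v_e) = exp(1600 / 2750.0) = exp(0.5818) = 1.7893.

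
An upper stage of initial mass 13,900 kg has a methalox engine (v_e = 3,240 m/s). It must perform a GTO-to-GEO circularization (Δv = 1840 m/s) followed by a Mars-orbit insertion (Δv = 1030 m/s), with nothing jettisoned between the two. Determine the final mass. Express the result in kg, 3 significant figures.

After the first burn: m = 13900 × exp(−1840/3240.0) = 13900 × 0.56671 = 7,877.27 kg.
After the second burn: m = 7,877.27 × exp(−1030/3240.0) = 7,877.27 × 0.72767 = 5,732.05 kg.

final mass ≈ 5730 kg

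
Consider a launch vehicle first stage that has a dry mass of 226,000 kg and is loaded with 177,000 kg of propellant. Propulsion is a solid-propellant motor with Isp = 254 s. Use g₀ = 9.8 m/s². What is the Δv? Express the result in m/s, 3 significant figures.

Δv ≈ 1440 m/s

v_e = Isp · g₀ = 254 × 9.8 = 2489.2 m/s.
m₀ = m_dry + m_prop = 226,000 + 177,000 = 403,000 kg.
Δv = v_e · ln(m₀/m_f) = 2489.2 × ln(1.783) = 2489.2 × 0.5784 ≈ 1439.8 m/s.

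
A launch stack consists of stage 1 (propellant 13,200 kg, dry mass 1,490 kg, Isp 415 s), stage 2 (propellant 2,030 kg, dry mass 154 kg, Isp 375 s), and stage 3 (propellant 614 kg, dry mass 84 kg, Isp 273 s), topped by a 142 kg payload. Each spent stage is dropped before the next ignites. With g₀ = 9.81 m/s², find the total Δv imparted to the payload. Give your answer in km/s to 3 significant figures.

Ignition mass of stage 1 = 13,200+1,490 + 2,030+154 + 614+84 + 142 = 17,714 kg.
Stage 1: m₀ = 17,714 kg, m_f = 17,714 − 13,200 = 4,514 kg; Δv = 415×9.81×ln(3.924) = 4071.2×1.3672 ≈ 5566 m/s.
Stage 2: m₀ = 3,024 kg, m_f = 3,024 − 2,030 = 994 kg; Δv = 375×9.81×ln(3.042) = 3678.8×1.1126 ≈ 4093 m/s.
Stage 3: m₀ = 840 kg, m_f = 840 − 614 = 226 kg; Δv = 273×9.81×ln(3.717) = 2678.1×1.3129 ≈ 3516 m/s.
Total Δv = 5566 + 4093 + 3516 = 13175 m/s.

Δv ≈ 13.2 km/s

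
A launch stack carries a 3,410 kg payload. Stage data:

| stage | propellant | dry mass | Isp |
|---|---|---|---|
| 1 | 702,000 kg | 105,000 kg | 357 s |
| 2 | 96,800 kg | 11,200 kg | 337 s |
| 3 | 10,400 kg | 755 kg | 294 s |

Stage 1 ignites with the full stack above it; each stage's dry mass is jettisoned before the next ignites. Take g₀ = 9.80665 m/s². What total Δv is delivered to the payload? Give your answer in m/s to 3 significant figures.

Δv ≈ 13700 m/s

Ignition mass of stage 1 = 702,000+105,000 + 96,800+11,200 + 10,400+755 + 3,410 = 929,565 kg.
Stage 1: m₀ = 929,565 kg, m_f = 929,565 − 702,000 = 227,565 kg; Δv = 357×9.80665×ln(4.085) = 3501.0×1.4073 ≈ 4927 m/s.
Stage 2: m₀ = 122,565 kg, m_f = 122,565 − 96,800 = 25,765 kg; Δv = 337×9.80665×ln(4.757) = 3304.8×1.5596 ≈ 5154 m/s.
Stage 3: m₀ = 14,565 kg, m_f = 14,565 − 10,400 = 4,165 kg; Δv = 294×9.80665×ln(3.497) = 2883.2×1.2519 ≈ 3609 m/s.
Total Δv = 4927 + 5154 + 3609 = 13690 m/s.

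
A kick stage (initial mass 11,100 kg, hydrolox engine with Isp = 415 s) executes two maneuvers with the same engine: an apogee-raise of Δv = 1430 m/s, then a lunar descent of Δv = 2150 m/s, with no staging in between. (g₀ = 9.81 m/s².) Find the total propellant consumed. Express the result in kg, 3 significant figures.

total propellant consumed ≈ 6490 kg

v_e = Isp · g₀ = 415 × 9.81 = 4071.2 m/s.
After the first burn: m = 11100 × exp(−1430/4071.2) = 11100 × 0.70381 = 7,812.29 kg.
After the second burn: m = 7,812.29 × exp(−2150/4071.2) = 7,812.29 × 0.58972 = 4,607.06 kg.
Total propellant = m₀ − m_final = 11100 − 4,607.06 = 6,492.94 kg.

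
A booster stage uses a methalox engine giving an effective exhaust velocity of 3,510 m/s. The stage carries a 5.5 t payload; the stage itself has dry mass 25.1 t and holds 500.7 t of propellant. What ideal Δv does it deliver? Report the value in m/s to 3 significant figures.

m₀ = payload + dry + propellant = 5.5 + 25.1 + 500.7 = 531.3 t.
m_f = payload + dry = 5.5 + 25.1 = 30.6 t.
By the Tsiolkovsky rocket equation, Δv = v_e · ln(m₀/m_f) = 3510.0 × ln(17.36) = 3510.0 × 2.8543 ≈ 10018.7 m/s.

Δv ≈ 10000 m/s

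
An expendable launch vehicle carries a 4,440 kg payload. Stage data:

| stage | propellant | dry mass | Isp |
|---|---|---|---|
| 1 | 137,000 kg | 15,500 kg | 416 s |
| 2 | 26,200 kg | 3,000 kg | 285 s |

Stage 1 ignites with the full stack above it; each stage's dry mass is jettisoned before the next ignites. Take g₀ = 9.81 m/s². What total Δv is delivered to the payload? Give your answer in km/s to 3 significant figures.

Δv ≈ 9.65 km/s

Ignition mass of stage 1 = 137,000+15,500 + 26,200+3,000 + 4,440 = 186,140 kg.
Stage 1: m₀ = 186,140 kg, m_f = 186,140 − 137,000 = 49,140 kg; Δv = 416×9.81×ln(3.788) = 4081.0×1.3318 ≈ 5435 m/s.
Stage 2: m₀ = 33,640 kg, m_f = 33,640 − 26,200 = 7,440 kg; Δv = 285×9.81×ln(4.522) = 2795.9×1.5088 ≈ 4219 m/s.
Total Δv = 5435 + 4219 = 9654 m/s.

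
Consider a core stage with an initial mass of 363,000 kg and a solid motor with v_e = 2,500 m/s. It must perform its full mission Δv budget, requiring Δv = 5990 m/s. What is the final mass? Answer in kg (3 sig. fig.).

Using Δv = v_e ln(m₀/m_f): m₀/m_f = exp(Δv / v_e) = exp(5990 / 2500.0) = exp(2.3960) = 10.9792.
m_f = m₀ / 10.9792 = 363,000 / 10.9792 = 33,062.5 kg.

final mass ≈ 33100 kg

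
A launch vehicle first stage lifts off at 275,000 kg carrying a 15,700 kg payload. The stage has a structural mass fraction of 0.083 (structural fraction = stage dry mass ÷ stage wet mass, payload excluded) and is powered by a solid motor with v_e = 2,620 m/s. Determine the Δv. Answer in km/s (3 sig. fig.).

Δv ≈ 5.24 km/s

Stage wet mass = m₀ − payload = 275,000 − 15,700 = 259,300 kg.
Stage dry mass = ε × stage wet mass = 0.083 × 259,300 = 21,521.9 kg.
Burnout mass m_f = stage dry + payload = 21,521.9 + 15,700 = 37,221.9 kg.
From the ideal rocket equation, Δv = v_e · ln(275,000/37,221.9) = 2620.0 × ln(7.388) = 2620.0 × 1.9999 ≈ 5240 m/s.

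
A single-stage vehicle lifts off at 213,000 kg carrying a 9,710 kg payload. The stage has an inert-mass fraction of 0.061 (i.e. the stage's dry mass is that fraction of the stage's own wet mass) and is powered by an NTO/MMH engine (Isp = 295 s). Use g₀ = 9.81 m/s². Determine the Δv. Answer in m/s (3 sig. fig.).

Stage wet mass = m₀ − payload = 213,000 − 9,710 = 203,290 kg.
Stage dry mass = ε × stage wet mass = 0.061 × 203,290 = 12,400.7 kg.
Burnout mass m_f = stage dry + payload = 12,400.7 + 9,710 = 22,110.7 kg.
v_e = Isp · g₀ = 295 × 9.81 = 2894.0 m/s.
Δv = v_e · ln(213,000/22,110.7) = 2894.0 × ln(9.633) = 2894.0 × 2.2652 ≈ 6555 m/s.

Δv ≈ 6560 m/s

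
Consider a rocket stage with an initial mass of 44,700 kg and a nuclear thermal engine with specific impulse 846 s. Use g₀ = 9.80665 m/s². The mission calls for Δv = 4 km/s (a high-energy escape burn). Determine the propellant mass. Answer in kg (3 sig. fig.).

v_e = Isp · g₀ = 846 × 9.80665 = 8296.4 m/s.
Using Δv = v_e ln(m₀/m_f): m₀/m_f = exp(Δv / v_e) = exp(4000 / 8296.4) = exp(0.4821) = 1.6195.
m_f = 44,700 / 1.6195 = 27,601.1 kg, so propellant = m₀ − m_f = 44,700 − 27,601.1 = 17,098.9 kg.

propellant mass ≈ 17100 kg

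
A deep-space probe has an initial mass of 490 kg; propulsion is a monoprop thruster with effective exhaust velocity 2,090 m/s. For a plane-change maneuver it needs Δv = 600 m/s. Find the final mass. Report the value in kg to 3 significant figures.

Using Δv = v_e ln(m₀/m_f): m₀/m_f = exp(Δv / v_e) = exp(600 / 2090.0) = exp(0.2871) = 1.3325.
m_f = m₀ / 1.3325 = 490 / 1.3325 = 367.73 kg.

final mass ≈ 368 kg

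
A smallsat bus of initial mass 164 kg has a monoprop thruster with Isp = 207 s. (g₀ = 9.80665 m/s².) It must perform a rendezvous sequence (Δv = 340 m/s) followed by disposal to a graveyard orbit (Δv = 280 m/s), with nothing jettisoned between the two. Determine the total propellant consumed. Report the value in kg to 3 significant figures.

v_e = Isp · g₀ = 207 × 9.80665 = 2030.0 m/s.
After the first burn: m = 164 × exp(−340/2030.0) = 164 × 0.84579 = 138.71 kg.
After the second burn: m = 138.71 × exp(−280/2030.0) = 138.71 × 0.87116 = 120.839 kg.
Total propellant = m₀ − m_final = 164 − 120.839 = 43.161 kg.

total propellant consumed ≈ 43.2 kg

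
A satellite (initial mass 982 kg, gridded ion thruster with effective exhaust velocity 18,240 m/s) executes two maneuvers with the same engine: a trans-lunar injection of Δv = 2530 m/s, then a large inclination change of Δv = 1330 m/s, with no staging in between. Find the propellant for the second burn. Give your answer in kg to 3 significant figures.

After the first burn: m = 982 × exp(−2530/18240.0) = 982 × 0.87048 = 854.811 kg.
After the second burn: m = 854.811 × exp(−1330/18240.0) = 854.811 × 0.92968 = 794.701 kg.
Second-burn propellant = 854.811 − 794.701 = 60.11 kg.

propellant for the second burn ≈ 60.1 kg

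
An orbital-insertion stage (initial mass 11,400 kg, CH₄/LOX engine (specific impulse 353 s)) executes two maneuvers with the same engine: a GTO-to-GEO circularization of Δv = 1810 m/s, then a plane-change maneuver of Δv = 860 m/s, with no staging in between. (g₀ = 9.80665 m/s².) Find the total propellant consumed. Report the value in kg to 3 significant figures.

v_e = Isp · g₀ = 353 × 9.80665 = 3461.7 m/s.
After the first burn: m = 11400 × exp(−1810/3461.7) = 11400 × 0.59282 = 6,758.15 kg.
After the second burn: m = 6,758.15 × exp(−860/3461.7) = 6,758.15 × 0.78002 = 5,271.49 kg.
Total propellant = m₀ − m_final = 11400 − 5,271.49 = 6,128.51 kg.

total propellant consumed ≈ 6130 kg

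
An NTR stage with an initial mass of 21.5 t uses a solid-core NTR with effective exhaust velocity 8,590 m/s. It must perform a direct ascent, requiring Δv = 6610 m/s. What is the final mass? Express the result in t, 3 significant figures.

final mass ≈ 9.96 t

m₀/m_f = exp(Δv / v_e) = exp(6610 / 8590.0) = exp(0.7695) = 2.1587.
m_f = m₀ / 2.1587 = 21.5 / 2.1587 = 9.9597 t.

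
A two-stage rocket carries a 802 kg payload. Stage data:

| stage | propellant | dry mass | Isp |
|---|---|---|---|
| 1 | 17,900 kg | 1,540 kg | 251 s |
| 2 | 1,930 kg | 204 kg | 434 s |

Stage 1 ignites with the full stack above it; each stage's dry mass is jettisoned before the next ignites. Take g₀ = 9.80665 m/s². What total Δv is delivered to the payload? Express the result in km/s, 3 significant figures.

Ignition mass of stage 1 = 17,900+1,540 + 1,930+204 + 802 = 22,376 kg.
Stage 1: m₀ = 22,376 kg, m_f = 22,376 − 17,900 = 4,476 kg; Δv = 251×9.80665×ln(4.999) = 2461.5×1.6093 ≈ 3961 m/s.
Stage 2: m₀ = 2,936 kg, m_f = 2,936 − 1,930 = 1,006 kg; Δv = 434×9.80665×ln(2.918) = 4256.1×1.0711 ≈ 4559 m/s.
Total Δv = 3961 + 4559 = 8520 m/s.

Δv ≈ 8.52 km/s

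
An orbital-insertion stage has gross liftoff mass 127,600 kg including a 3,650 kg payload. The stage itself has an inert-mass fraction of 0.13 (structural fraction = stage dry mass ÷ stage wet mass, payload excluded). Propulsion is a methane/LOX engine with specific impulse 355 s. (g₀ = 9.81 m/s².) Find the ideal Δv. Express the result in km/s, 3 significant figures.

Stage wet mass = m₀ − payload = 127,600 − 3,650 = 123,950 kg.
Stage dry mass = ε × stage wet mass = 0.13 × 123,950 = 16,113.5 kg.
Burnout mass m_f = stage dry + payload = 16,113.5 + 3,650 = 19,763.5 kg.
v_e = Isp · g₀ = 355 × 9.81 = 3482.6 m/s.
Using Δv = v_e ln(m₀/m_f): Δv = v_e · ln(127,600/19,763.5) = 3482.6 × ln(6.456) = 3482.6 × 1.8651 ≈ 6495 m/s.

Δv ≈ 6.50 km/s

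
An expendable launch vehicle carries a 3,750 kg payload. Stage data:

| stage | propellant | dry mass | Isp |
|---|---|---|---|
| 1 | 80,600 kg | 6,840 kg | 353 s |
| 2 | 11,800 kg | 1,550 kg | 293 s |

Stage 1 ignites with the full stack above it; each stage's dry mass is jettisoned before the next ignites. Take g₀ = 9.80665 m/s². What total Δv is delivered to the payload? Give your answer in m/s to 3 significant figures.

Δv ≈ 8470 m/s

Ignition mass of stage 1 = 80,600+6,840 + 11,800+1,550 + 3,750 = 104,540 kg.
Stage 1: m₀ = 104,540 kg, m_f = 104,540 − 80,600 = 23,940 kg; Δv = 353×9.80665×ln(4.367) = 3461.7×1.4740 ≈ 5103 m/s.
Stage 2: m₀ = 17,100 kg, m_f = 17,100 − 11,800 = 5,300 kg; Δv = 293×9.80665×ln(3.226) = 2873.3×1.1714 ≈ 3366 m/s.
Total Δv = 5103 + 3366 = 8469 m/s.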